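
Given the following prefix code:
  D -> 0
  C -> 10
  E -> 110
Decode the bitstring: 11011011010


Decoding step by step:
Bits 110 -> E
Bits 110 -> E
Bits 110 -> E
Bits 10 -> C


Decoded message: EEEC


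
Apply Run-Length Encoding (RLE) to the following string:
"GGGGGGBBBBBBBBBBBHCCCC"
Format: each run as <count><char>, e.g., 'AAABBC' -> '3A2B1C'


Scanning runs left to right:
  i=0: run of 'G' x 6 -> '6G'
  i=6: run of 'B' x 11 -> '11B'
  i=17: run of 'H' x 1 -> '1H'
  i=18: run of 'C' x 4 -> '4C'

RLE = 6G11B1H4C


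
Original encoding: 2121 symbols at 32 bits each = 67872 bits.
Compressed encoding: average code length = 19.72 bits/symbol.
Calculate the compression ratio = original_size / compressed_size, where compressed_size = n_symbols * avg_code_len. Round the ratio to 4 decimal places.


original_size = n_symbols * orig_bits = 2121 * 32 = 67872 bits
compressed_size = n_symbols * avg_code_len = 2121 * 19.72 = 41826.12 bits
ratio = original_size / compressed_size = 67872 / 41826.12 = 1.6227

Compression ratio = 1.6227


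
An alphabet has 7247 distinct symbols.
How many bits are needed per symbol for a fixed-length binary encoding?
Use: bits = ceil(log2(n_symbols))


log2(7247) = 12.8232
Bracket: 2^12 = 4096 < 7247 <= 2^13 = 8192
So ceil(log2(7247)) = 13

bits = ceil(log2(7247)) = ceil(12.8232) = 13 bits


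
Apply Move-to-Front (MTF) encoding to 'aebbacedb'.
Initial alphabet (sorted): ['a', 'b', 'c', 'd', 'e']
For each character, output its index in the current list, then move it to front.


MTF encoding:
'a': index 0 in ['a', 'b', 'c', 'd', 'e'] -> ['a', 'b', 'c', 'd', 'e']
'e': index 4 in ['a', 'b', 'c', 'd', 'e'] -> ['e', 'a', 'b', 'c', 'd']
'b': index 2 in ['e', 'a', 'b', 'c', 'd'] -> ['b', 'e', 'a', 'c', 'd']
'b': index 0 in ['b', 'e', 'a', 'c', 'd'] -> ['b', 'e', 'a', 'c', 'd']
'a': index 2 in ['b', 'e', 'a', 'c', 'd'] -> ['a', 'b', 'e', 'c', 'd']
'c': index 3 in ['a', 'b', 'e', 'c', 'd'] -> ['c', 'a', 'b', 'e', 'd']
'e': index 3 in ['c', 'a', 'b', 'e', 'd'] -> ['e', 'c', 'a', 'b', 'd']
'd': index 4 in ['e', 'c', 'a', 'b', 'd'] -> ['d', 'e', 'c', 'a', 'b']
'b': index 4 in ['d', 'e', 'c', 'a', 'b'] -> ['b', 'd', 'e', 'c', 'a']


Output: [0, 4, 2, 0, 2, 3, 3, 4, 4]


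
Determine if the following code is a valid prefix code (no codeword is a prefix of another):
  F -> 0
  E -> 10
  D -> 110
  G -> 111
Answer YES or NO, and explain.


Checking each pair (does one codeword prefix another?):
  F='0' vs E='10': no prefix
  F='0' vs D='110': no prefix
  F='0' vs G='111': no prefix
  E='10' vs F='0': no prefix
  E='10' vs D='110': no prefix
  E='10' vs G='111': no prefix
  D='110' vs F='0': no prefix
  D='110' vs E='10': no prefix
  D='110' vs G='111': no prefix
  G='111' vs F='0': no prefix
  G='111' vs E='10': no prefix
  G='111' vs D='110': no prefix
No violation found over all pairs.

YES -- this is a valid prefix code. No codeword is a prefix of any other codeword.


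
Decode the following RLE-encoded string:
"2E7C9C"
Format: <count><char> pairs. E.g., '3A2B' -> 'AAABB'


Expanding each <count><char> pair:
  2E -> 'EE'
  7C -> 'CCCCCCC'
  9C -> 'CCCCCCCCC'

Decoded = EECCCCCCCCCCCCCCCC


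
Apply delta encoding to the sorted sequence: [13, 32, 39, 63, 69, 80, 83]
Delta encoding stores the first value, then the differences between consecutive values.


First value: 13
Deltas:
  32 - 13 = 19
  39 - 32 = 7
  63 - 39 = 24
  69 - 63 = 6
  80 - 69 = 11
  83 - 80 = 3


Delta encoded: [13, 19, 7, 24, 6, 11, 3]


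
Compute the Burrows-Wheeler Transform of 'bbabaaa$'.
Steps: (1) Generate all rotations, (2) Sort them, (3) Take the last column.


Rotations (sorted):
  0: $bbabaaa -> last char: a
  1: a$bbabaa -> last char: a
  2: aa$bbaba -> last char: a
  3: aaa$bbab -> last char: b
  4: abaaa$bb -> last char: b
  5: baaa$bba -> last char: a
  6: babaaa$b -> last char: b
  7: bbabaaa$ -> last char: $


BWT = aaabbab$


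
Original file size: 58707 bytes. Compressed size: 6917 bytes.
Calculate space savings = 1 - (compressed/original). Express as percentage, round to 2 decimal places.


ratio = compressed/original = 6917/58707 = 0.117822
savings = 1 - ratio = 1 - 0.117822 = 0.882178
as a percentage: 0.882178 * 100 = 88.22%

Space savings = 1 - 6917/58707 = 88.22%


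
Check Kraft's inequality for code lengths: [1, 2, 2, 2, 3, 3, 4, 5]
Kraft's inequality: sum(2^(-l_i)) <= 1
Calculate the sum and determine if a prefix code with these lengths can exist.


Sum = 2^(-1) + 2^(-2) + 2^(-2) + 2^(-2) + 2^(-3) + 2^(-3) + 2^(-4) + 2^(-5)
    = 0.5 + 0.25 + 0.25 + 0.25 + 0.125 + 0.125 + 0.0625 + 0.03125
    = 51/32 = 1.59375
Since 1.59375 > 1, Kraft's inequality is NOT satisfied.
A prefix code with these lengths CANNOT exist.

Kraft sum = 1.59375. Not satisfied.


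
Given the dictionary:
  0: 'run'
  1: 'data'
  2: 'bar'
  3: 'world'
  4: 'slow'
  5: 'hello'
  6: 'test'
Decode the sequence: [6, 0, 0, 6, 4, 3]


Look up each index in the dictionary:
  6 -> 'test'
  0 -> 'run'
  0 -> 'run'
  6 -> 'test'
  4 -> 'slow'
  3 -> 'world'

Decoded: "test run run test slow world"


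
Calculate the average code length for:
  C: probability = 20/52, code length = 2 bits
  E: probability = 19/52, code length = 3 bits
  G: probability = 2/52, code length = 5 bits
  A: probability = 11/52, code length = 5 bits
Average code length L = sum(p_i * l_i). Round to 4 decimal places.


Weighted contributions p_i * l_i:
  C: (20/52) * 2 = 40/52
  E: (19/52) * 3 = 57/52
  G: (2/52) * 5 = 10/52
  A: (11/52) * 5 = 55/52
Sum = (40 + 57 + 10 + 55)/52 = 162/52

L = 162/52 = 3.1154 bits/symbol


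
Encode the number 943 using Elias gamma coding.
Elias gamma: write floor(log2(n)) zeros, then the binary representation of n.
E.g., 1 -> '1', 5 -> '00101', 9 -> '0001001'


num_bits = floor(log2(943)) + 1 = 10
leading_zeros = num_bits - 1 = 9
binary(943) = 1110101111

Elias gamma(943) = '000000000' + '1110101111' = 0000000001110101111 (19 bits)


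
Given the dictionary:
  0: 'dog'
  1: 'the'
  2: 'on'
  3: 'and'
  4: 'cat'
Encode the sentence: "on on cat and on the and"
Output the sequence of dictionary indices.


Look up each word in the dictionary:
  'on' -> 2
  'on' -> 2
  'cat' -> 4
  'and' -> 3
  'on' -> 2
  'the' -> 1
  'and' -> 3

Encoded: [2, 2, 4, 3, 2, 1, 3]


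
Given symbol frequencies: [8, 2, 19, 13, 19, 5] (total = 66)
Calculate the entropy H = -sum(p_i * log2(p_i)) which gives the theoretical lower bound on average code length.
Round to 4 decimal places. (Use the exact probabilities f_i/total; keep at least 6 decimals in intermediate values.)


Per-symbol terms -p_i * log2(p_i) with p_i = f_i/66:
  p = 8/66 = 0.121212: log2(p) = -3.044394, -p*log2(p) = 0.369017
  p = 2/66 = 0.030303: log2(p) = -5.044394, -p*log2(p) = 0.152860
  p = 19/66 = 0.287879: log2(p) = -1.796467, -p*log2(p) = 0.517165
  p = 13/66 = 0.196970: log2(p) = -2.343954, -p*log2(p) = 0.461688
  p = 19/66 = 0.287879: log2(p) = -1.796467, -p*log2(p) = 0.517165
  p = 5/66 = 0.075758: log2(p) = -3.722466, -p*log2(p) = 0.282005
H = 0.369017 + 0.152860 + 0.517165 + 0.461688 + 0.517165 + 0.282005 = 2.299900

H = 2.2999 bits/symbol


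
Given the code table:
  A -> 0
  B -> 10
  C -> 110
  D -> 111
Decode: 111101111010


Decoding:
111 -> D
10 -> B
111 -> D
10 -> B
10 -> B


Result: DBDBB


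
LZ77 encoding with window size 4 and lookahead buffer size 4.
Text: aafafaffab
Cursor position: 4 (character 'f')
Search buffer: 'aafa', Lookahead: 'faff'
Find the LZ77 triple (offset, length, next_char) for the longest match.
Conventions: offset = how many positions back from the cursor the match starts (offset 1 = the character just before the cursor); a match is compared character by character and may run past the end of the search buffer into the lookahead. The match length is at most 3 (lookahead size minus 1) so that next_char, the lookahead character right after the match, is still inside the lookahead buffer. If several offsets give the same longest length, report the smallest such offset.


Try each offset into the search buffer:
  offset=1 (pos 3, char 'a'): match length 0
  offset=2 (pos 2, char 'f'): match length 3
  offset=3 (pos 1, char 'a'): match length 0
  offset=4 (pos 0, char 'a'): match length 0
Longest match has length 3 at offset 2.
next_char = character at position 4 + 3 = 7 -> 'f'

Best match: offset=2, length=3 (matching 'faf' starting at position 2)
LZ77 triple: (2, 3, 'f')


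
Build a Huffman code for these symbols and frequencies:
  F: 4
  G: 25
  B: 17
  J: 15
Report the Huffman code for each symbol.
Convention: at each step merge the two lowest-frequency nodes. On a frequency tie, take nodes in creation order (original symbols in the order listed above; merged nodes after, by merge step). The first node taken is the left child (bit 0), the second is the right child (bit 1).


Huffman tree construction:
Step 1: Merge F(4) + J(15) = 19
Step 2: Merge B(17) + (F+J)(19) = 36
Step 3: Merge G(25) + (B+(F+J))(36) = 61
Read each symbol's code off the tree from the root (left child = 0, right child = 1).

Codes:
  F: 110 (length 3)
  G: 0 (length 1)
  B: 10 (length 2)
  J: 111 (length 3)
Average code length: 116/61 = 1.9016 bits/symbol


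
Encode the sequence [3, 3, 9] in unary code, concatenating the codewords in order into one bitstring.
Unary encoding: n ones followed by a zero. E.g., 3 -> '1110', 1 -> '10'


Encode each number as n ones followed by a terminating 0:
  3 -> 1110 (4 bits)
  3 -> 1110 (4 bits)
  9 -> 1111111110 (10 bits)
Total length = 4 + 4 + 10 = 18 bits.

Unary([3, 3, 9]) = 111011101111111110 (18 bits)


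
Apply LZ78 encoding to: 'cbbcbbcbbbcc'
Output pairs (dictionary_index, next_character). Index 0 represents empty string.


LZ78 encoding steps:
Dictionary: {0: ''}
Step 1: w='' (idx 0), next='c' -> output (0, 'c'), add 'c' as idx 1
Step 2: w='' (idx 0), next='b' -> output (0, 'b'), add 'b' as idx 2
Step 3: w='b' (idx 2), next='c' -> output (2, 'c'), add 'bc' as idx 3
Step 4: w='b' (idx 2), next='b' -> output (2, 'b'), add 'bb' as idx 4
Step 5: w='c' (idx 1), next='b' -> output (1, 'b'), add 'cb' as idx 5
Step 6: w='bb' (idx 4), next='c' -> output (4, 'c'), add 'bbc' as idx 6
Step 7: w='c' (idx 1), end of input -> output (1, '')


Encoded: [(0, 'c'), (0, 'b'), (2, 'c'), (2, 'b'), (1, 'b'), (4, 'c'), (1, '')]


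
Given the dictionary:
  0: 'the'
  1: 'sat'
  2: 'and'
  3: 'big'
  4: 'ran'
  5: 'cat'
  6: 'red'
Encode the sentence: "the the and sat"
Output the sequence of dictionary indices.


Look up each word in the dictionary:
  'the' -> 0
  'the' -> 0
  'and' -> 2
  'sat' -> 1

Encoded: [0, 0, 2, 1]


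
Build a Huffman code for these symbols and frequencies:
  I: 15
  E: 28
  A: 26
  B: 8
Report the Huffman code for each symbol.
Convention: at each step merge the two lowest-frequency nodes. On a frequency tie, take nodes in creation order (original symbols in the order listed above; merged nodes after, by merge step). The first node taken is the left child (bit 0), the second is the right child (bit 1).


Huffman tree construction:
Step 1: Merge B(8) + I(15) = 23
Step 2: Merge (B+I)(23) + A(26) = 49
Step 3: Merge E(28) + ((B+I)+A)(49) = 77
Read each symbol's code off the tree from the root (left child = 0, right child = 1).

Codes:
  I: 101 (length 3)
  E: 0 (length 1)
  A: 11 (length 2)
  B: 100 (length 3)
Average code length: 149/77 = 1.9351 bits/symbol


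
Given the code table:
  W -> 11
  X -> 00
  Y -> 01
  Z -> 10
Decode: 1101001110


Decoding:
11 -> W
01 -> Y
00 -> X
11 -> W
10 -> Z


Result: WYXWZ


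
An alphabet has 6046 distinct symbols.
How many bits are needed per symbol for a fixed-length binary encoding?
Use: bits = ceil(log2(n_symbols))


log2(6046) = 12.5618
Bracket: 2^12 = 4096 < 6046 <= 2^13 = 8192
So ceil(log2(6046)) = 13

bits = ceil(log2(6046)) = ceil(12.5618) = 13 bits


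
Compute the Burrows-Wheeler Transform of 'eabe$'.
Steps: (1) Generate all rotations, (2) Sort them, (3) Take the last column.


Rotations (sorted):
  0: $eabe -> last char: e
  1: abe$e -> last char: e
  2: be$ea -> last char: a
  3: e$eab -> last char: b
  4: eabe$ -> last char: $


BWT = eeab$


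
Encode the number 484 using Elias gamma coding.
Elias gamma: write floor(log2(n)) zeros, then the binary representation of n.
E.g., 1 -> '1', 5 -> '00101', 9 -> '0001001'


num_bits = floor(log2(484)) + 1 = 9
leading_zeros = num_bits - 1 = 8
binary(484) = 111100100

Elias gamma(484) = '00000000' + '111100100' = 00000000111100100 (17 bits)


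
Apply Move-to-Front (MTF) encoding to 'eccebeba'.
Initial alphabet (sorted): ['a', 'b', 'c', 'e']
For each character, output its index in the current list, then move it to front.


MTF encoding:
'e': index 3 in ['a', 'b', 'c', 'e'] -> ['e', 'a', 'b', 'c']
'c': index 3 in ['e', 'a', 'b', 'c'] -> ['c', 'e', 'a', 'b']
'c': index 0 in ['c', 'e', 'a', 'b'] -> ['c', 'e', 'a', 'b']
'e': index 1 in ['c', 'e', 'a', 'b'] -> ['e', 'c', 'a', 'b']
'b': index 3 in ['e', 'c', 'a', 'b'] -> ['b', 'e', 'c', 'a']
'e': index 1 in ['b', 'e', 'c', 'a'] -> ['e', 'b', 'c', 'a']
'b': index 1 in ['e', 'b', 'c', 'a'] -> ['b', 'e', 'c', 'a']
'a': index 3 in ['b', 'e', 'c', 'a'] -> ['a', 'b', 'e', 'c']


Output: [3, 3, 0, 1, 3, 1, 1, 3]


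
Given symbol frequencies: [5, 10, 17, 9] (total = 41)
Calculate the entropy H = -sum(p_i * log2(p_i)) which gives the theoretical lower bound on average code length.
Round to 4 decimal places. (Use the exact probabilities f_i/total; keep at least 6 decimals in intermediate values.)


Per-symbol terms -p_i * log2(p_i) with p_i = f_i/41:
  p = 5/41 = 0.121951: log2(p) = -3.035624, -p*log2(p) = 0.370198
  p = 10/41 = 0.243902: log2(p) = -2.035624, -p*log2(p) = 0.496494
  p = 17/41 = 0.414634: log2(p) = -1.270089, -p*log2(p) = 0.526622
  p = 9/41 = 0.219512: log2(p) = -2.187627, -p*log2(p) = 0.480211
H = 0.370198 + 0.496494 + 0.526622 + 0.480211 = 1.873525

H = 1.8735 bits/symbol


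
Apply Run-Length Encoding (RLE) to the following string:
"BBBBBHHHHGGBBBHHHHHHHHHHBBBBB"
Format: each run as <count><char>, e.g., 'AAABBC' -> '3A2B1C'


Scanning runs left to right:
  i=0: run of 'B' x 5 -> '5B'
  i=5: run of 'H' x 4 -> '4H'
  i=9: run of 'G' x 2 -> '2G'
  i=11: run of 'B' x 3 -> '3B'
  i=14: run of 'H' x 10 -> '10H'
  i=24: run of 'B' x 5 -> '5B'

RLE = 5B4H2G3B10H5B


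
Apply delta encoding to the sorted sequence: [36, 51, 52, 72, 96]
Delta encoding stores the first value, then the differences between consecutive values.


First value: 36
Deltas:
  51 - 36 = 15
  52 - 51 = 1
  72 - 52 = 20
  96 - 72 = 24


Delta encoded: [36, 15, 1, 20, 24]


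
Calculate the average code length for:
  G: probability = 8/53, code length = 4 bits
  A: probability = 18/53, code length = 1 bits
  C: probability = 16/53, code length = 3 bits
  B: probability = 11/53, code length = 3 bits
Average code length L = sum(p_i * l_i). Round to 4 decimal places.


Weighted contributions p_i * l_i:
  G: (8/53) * 4 = 32/53
  A: (18/53) * 1 = 18/53
  C: (16/53) * 3 = 48/53
  B: (11/53) * 3 = 33/53
Sum = (32 + 18 + 48 + 33)/53 = 131/53

L = 131/53 = 2.4717 bits/symbol


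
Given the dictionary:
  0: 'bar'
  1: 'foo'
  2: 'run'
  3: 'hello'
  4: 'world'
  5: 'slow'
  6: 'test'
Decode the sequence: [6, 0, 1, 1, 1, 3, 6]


Look up each index in the dictionary:
  6 -> 'test'
  0 -> 'bar'
  1 -> 'foo'
  1 -> 'foo'
  1 -> 'foo'
  3 -> 'hello'
  6 -> 'test'

Decoded: "test bar foo foo foo hello test"


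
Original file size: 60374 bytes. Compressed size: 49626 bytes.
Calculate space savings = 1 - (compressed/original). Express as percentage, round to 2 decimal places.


ratio = compressed/original = 49626/60374 = 0.821976
savings = 1 - ratio = 1 - 0.821976 = 0.178024
as a percentage: 0.178024 * 100 = 17.8%

Space savings = 1 - 49626/60374 = 17.8%


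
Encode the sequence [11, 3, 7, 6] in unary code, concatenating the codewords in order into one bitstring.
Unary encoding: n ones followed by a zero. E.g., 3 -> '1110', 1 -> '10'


Encode each number as n ones followed by a terminating 0:
  11 -> 111111111110 (12 bits)
  3 -> 1110 (4 bits)
  7 -> 11111110 (8 bits)
  6 -> 1111110 (7 bits)
Total length = 12 + 4 + 8 + 7 = 31 bits.

Unary([11, 3, 7, 6]) = 1111111111101110111111101111110 (31 bits)


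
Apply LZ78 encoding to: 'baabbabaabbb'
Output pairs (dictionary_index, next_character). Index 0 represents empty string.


LZ78 encoding steps:
Dictionary: {0: ''}
Step 1: w='' (idx 0), next='b' -> output (0, 'b'), add 'b' as idx 1
Step 2: w='' (idx 0), next='a' -> output (0, 'a'), add 'a' as idx 2
Step 3: w='a' (idx 2), next='b' -> output (2, 'b'), add 'ab' as idx 3
Step 4: w='b' (idx 1), next='a' -> output (1, 'a'), add 'ba' as idx 4
Step 5: w='ba' (idx 4), next='a' -> output (4, 'a'), add 'baa' as idx 5
Step 6: w='b' (idx 1), next='b' -> output (1, 'b'), add 'bb' as idx 6
Step 7: w='b' (idx 1), end of input -> output (1, '')


Encoded: [(0, 'b'), (0, 'a'), (2, 'b'), (1, 'a'), (4, 'a'), (1, 'b'), (1, '')]


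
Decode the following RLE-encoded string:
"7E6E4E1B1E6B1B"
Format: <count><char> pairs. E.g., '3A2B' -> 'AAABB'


Expanding each <count><char> pair:
  7E -> 'EEEEEEE'
  6E -> 'EEEEEE'
  4E -> 'EEEE'
  1B -> 'B'
  1E -> 'E'
  6B -> 'BBBBBB'
  1B -> 'B'

Decoded = EEEEEEEEEEEEEEEEEBEBBBBBBB


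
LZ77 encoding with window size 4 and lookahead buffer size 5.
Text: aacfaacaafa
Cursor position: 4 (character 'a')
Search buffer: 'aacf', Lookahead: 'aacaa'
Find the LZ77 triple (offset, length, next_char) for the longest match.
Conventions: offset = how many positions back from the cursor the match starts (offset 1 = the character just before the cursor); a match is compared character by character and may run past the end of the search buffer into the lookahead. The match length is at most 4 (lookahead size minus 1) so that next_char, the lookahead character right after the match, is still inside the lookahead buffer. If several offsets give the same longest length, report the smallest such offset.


Try each offset into the search buffer:
  offset=1 (pos 3, char 'f'): match length 0
  offset=2 (pos 2, char 'c'): match length 0
  offset=3 (pos 1, char 'a'): match length 1
  offset=4 (pos 0, char 'a'): match length 3
Longest match has length 3 at offset 4.
next_char = character at position 4 + 3 = 7 -> 'a'

Best match: offset=4, length=3 (matching 'aac' starting at position 0)
LZ77 triple: (4, 3, 'a')


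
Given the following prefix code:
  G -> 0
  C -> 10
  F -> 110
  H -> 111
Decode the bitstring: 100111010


Decoding step by step:
Bits 10 -> C
Bits 0 -> G
Bits 111 -> H
Bits 0 -> G
Bits 10 -> C


Decoded message: CGHGC


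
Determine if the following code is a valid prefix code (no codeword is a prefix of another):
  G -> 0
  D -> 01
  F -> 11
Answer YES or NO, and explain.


Checking each pair (does one codeword prefix another?):
  G='0' vs D='01': prefix -- VIOLATION

NO -- this is NOT a valid prefix code. G (0) is a prefix of D (01).


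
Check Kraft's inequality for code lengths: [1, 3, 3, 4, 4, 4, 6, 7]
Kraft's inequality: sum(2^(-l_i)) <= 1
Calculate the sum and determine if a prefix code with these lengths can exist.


Sum = 2^(-1) + 2^(-3) + 2^(-3) + 2^(-4) + 2^(-4) + 2^(-4) + 2^(-6) + 2^(-7)
    = 0.5 + 0.125 + 0.125 + 0.0625 + 0.0625 + 0.0625 + 0.015625 + 0.0078125
    = 123/128 = 0.9609375
Since 0.9609375 <= 1, Kraft's inequality IS satisfied.
A prefix code with these lengths CAN exist.

Kraft sum = 0.9609375. Satisfied.


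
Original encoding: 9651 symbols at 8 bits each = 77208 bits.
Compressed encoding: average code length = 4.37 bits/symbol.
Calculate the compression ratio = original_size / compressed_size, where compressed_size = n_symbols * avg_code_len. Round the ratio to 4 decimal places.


original_size = n_symbols * orig_bits = 9651 * 8 = 77208 bits
compressed_size = n_symbols * avg_code_len = 9651 * 4.37 = 42174.87 bits
ratio = original_size / compressed_size = 77208 / 42174.87 = 1.8307

Compression ratio = 1.8307


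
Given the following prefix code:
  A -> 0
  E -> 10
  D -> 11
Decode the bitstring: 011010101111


Decoding step by step:
Bits 0 -> A
Bits 11 -> D
Bits 0 -> A
Bits 10 -> E
Bits 10 -> E
Bits 11 -> D
Bits 11 -> D


Decoded message: ADAEEDD


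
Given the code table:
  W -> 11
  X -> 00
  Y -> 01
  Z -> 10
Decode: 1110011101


Decoding:
11 -> W
10 -> Z
01 -> Y
11 -> W
01 -> Y


Result: WZYWY


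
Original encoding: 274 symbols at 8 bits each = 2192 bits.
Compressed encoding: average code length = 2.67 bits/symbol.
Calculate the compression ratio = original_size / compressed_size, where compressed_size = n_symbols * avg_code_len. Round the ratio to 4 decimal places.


original_size = n_symbols * orig_bits = 274 * 8 = 2192 bits
compressed_size = n_symbols * avg_code_len = 274 * 2.67 = 731.58 bits
ratio = original_size / compressed_size = 2192 / 731.58 = 2.9963

Compression ratio = 2.9963


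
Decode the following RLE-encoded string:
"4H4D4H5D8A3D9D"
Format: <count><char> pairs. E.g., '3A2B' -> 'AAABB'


Expanding each <count><char> pair:
  4H -> 'HHHH'
  4D -> 'DDDD'
  4H -> 'HHHH'
  5D -> 'DDDDD'
  8A -> 'AAAAAAAA'
  3D -> 'DDD'
  9D -> 'DDDDDDDDD'

Decoded = HHHHDDDDHHHHDDDDDAAAAAAAADDDDDDDDDDDD


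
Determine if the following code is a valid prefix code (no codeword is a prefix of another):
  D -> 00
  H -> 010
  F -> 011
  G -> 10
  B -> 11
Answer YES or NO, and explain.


Checking each pair (does one codeword prefix another?):
  D='00' vs H='010': no prefix
  D='00' vs F='011': no prefix
  D='00' vs G='10': no prefix
  D='00' vs B='11': no prefix
  H='010' vs D='00': no prefix
  H='010' vs F='011': no prefix
  H='010' vs G='10': no prefix
  H='010' vs B='11': no prefix
  F='011' vs D='00': no prefix
  F='011' vs H='010': no prefix
  F='011' vs G='10': no prefix
  F='011' vs B='11': no prefix
  G='10' vs D='00': no prefix
  G='10' vs H='010': no prefix
  G='10' vs F='011': no prefix
  G='10' vs B='11': no prefix
  B='11' vs D='00': no prefix
  B='11' vs H='010': no prefix
  B='11' vs F='011': no prefix
  B='11' vs G='10': no prefix
No violation found over all pairs.

YES -- this is a valid prefix code. No codeword is a prefix of any other codeword.


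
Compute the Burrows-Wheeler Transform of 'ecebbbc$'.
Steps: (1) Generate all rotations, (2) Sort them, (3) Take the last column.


Rotations (sorted):
  0: $ecebbbc -> last char: c
  1: bbbc$ece -> last char: e
  2: bbc$eceb -> last char: b
  3: bc$ecebb -> last char: b
  4: c$ecebbb -> last char: b
  5: cebbbc$e -> last char: e
  6: ebbbc$ec -> last char: c
  7: ecebbbc$ -> last char: $


BWT = cebbbec$


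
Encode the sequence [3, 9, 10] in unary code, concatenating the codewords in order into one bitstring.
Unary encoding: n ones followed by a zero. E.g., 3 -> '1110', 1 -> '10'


Encode each number as n ones followed by a terminating 0:
  3 -> 1110 (4 bits)
  9 -> 1111111110 (10 bits)
  10 -> 11111111110 (11 bits)
Total length = 4 + 10 + 11 = 25 bits.

Unary([3, 9, 10]) = 1110111111111011111111110 (25 bits)


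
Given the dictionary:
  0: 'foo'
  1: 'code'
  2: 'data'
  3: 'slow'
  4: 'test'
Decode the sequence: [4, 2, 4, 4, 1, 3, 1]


Look up each index in the dictionary:
  4 -> 'test'
  2 -> 'data'
  4 -> 'test'
  4 -> 'test'
  1 -> 'code'
  3 -> 'slow'
  1 -> 'code'

Decoded: "test data test test code slow code"


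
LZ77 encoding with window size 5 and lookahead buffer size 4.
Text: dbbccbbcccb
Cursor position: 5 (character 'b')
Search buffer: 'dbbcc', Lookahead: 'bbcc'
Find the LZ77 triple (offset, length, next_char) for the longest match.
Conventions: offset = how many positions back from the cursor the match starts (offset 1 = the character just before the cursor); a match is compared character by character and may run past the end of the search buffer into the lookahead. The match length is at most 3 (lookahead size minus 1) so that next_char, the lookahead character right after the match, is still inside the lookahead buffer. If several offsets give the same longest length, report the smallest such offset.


Try each offset into the search buffer:
  offset=1 (pos 4, char 'c'): match length 0
  offset=2 (pos 3, char 'c'): match length 0
  offset=3 (pos 2, char 'b'): match length 1
  offset=4 (pos 1, char 'b'): match length 3
  offset=5 (pos 0, char 'd'): match length 0
Longest match has length 3 at offset 4.
next_char = character at position 5 + 3 = 8 -> 'c'

Best match: offset=4, length=3 (matching 'bbc' starting at position 1)
LZ77 triple: (4, 3, 'c')


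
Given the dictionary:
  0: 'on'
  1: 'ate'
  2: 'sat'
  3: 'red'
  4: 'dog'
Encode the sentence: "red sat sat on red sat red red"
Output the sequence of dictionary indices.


Look up each word in the dictionary:
  'red' -> 3
  'sat' -> 2
  'sat' -> 2
  'on' -> 0
  'red' -> 3
  'sat' -> 2
  'red' -> 3
  'red' -> 3

Encoded: [3, 2, 2, 0, 3, 2, 3, 3]


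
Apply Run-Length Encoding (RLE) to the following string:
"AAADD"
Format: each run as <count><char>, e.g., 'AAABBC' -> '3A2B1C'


Scanning runs left to right:
  i=0: run of 'A' x 3 -> '3A'
  i=3: run of 'D' x 2 -> '2D'

RLE = 3A2D


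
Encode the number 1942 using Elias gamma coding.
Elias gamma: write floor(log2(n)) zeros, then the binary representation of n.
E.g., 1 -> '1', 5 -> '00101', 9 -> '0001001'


num_bits = floor(log2(1942)) + 1 = 11
leading_zeros = num_bits - 1 = 10
binary(1942) = 11110010110

Elias gamma(1942) = '0000000000' + '11110010110' = 000000000011110010110 (21 bits)


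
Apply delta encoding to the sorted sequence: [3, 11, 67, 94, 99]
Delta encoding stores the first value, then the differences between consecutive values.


First value: 3
Deltas:
  11 - 3 = 8
  67 - 11 = 56
  94 - 67 = 27
  99 - 94 = 5


Delta encoded: [3, 8, 56, 27, 5]


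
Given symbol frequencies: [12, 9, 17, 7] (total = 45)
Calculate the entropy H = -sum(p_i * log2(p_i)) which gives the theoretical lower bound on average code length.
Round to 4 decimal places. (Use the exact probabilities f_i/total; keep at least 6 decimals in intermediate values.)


Per-symbol terms -p_i * log2(p_i) with p_i = f_i/45:
  p = 12/45 = 0.266667: log2(p) = -1.906891, -p*log2(p) = 0.508504
  p = 9/45 = 0.200000: log2(p) = -2.321928, -p*log2(p) = 0.464386
  p = 17/45 = 0.377778: log2(p) = -1.404390, -p*log2(p) = 0.530547
  p = 7/45 = 0.155556: log2(p) = -2.684498, -p*log2(p) = 0.417589
H = 0.508504 + 0.464386 + 0.530547 + 0.417589 = 1.921026

H = 1.921 bits/symbol


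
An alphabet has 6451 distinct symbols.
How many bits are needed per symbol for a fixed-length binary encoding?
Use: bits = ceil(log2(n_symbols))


log2(6451) = 12.6553
Bracket: 2^12 = 4096 < 6451 <= 2^13 = 8192
So ceil(log2(6451)) = 13

bits = ceil(log2(6451)) = ceil(12.6553) = 13 bits


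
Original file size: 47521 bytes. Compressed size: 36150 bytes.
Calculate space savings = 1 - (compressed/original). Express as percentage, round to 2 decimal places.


ratio = compressed/original = 36150/47521 = 0.760716
savings = 1 - ratio = 1 - 0.760716 = 0.239284
as a percentage: 0.239284 * 100 = 23.93%

Space savings = 1 - 36150/47521 = 23.93%


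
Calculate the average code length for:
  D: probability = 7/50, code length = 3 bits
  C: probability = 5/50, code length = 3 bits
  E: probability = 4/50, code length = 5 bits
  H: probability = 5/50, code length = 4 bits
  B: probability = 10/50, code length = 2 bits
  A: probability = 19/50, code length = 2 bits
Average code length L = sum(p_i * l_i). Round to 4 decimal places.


Weighted contributions p_i * l_i:
  D: (7/50) * 3 = 21/50
  C: (5/50) * 3 = 15/50
  E: (4/50) * 5 = 20/50
  H: (5/50) * 4 = 20/50
  B: (10/50) * 2 = 20/50
  A: (19/50) * 2 = 38/50
Sum = (21 + 15 + 20 + 20 + 20 + 38)/50 = 134/50

L = 134/50 = 2.6800 bits/symbol


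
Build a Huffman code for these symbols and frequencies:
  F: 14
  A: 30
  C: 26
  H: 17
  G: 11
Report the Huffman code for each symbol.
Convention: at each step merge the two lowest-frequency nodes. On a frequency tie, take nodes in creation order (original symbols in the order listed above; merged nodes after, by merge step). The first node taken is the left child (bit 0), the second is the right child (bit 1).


Huffman tree construction:
Step 1: Merge G(11) + F(14) = 25
Step 2: Merge H(17) + (G+F)(25) = 42
Step 3: Merge C(26) + A(30) = 56
Step 4: Merge (H+(G+F))(42) + (C+A)(56) = 98
Read each symbol's code off the tree from the root (left child = 0, right child = 1).

Codes:
  F: 011 (length 3)
  A: 11 (length 2)
  C: 10 (length 2)
  H: 00 (length 2)
  G: 010 (length 3)
Average code length: 221/98 = 2.2551 bits/symbol


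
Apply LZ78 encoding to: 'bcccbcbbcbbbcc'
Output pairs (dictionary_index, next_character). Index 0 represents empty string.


LZ78 encoding steps:
Dictionary: {0: ''}
Step 1: w='' (idx 0), next='b' -> output (0, 'b'), add 'b' as idx 1
Step 2: w='' (idx 0), next='c' -> output (0, 'c'), add 'c' as idx 2
Step 3: w='c' (idx 2), next='c' -> output (2, 'c'), add 'cc' as idx 3
Step 4: w='b' (idx 1), next='c' -> output (1, 'c'), add 'bc' as idx 4
Step 5: w='b' (idx 1), next='b' -> output (1, 'b'), add 'bb' as idx 5
Step 6: w='c' (idx 2), next='b' -> output (2, 'b'), add 'cb' as idx 6
Step 7: w='bb' (idx 5), next='c' -> output (5, 'c'), add 'bbc' as idx 7
Step 8: w='c' (idx 2), end of input -> output (2, '')


Encoded: [(0, 'b'), (0, 'c'), (2, 'c'), (1, 'c'), (1, 'b'), (2, 'b'), (5, 'c'), (2, '')]


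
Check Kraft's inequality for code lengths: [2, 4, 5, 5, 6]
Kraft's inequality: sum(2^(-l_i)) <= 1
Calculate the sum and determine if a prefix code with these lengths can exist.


Sum = 2^(-2) + 2^(-4) + 2^(-5) + 2^(-5) + 2^(-6)
    = 0.25 + 0.0625 + 0.03125 + 0.03125 + 0.015625
    = 25/64 = 0.390625
Since 0.390625 <= 1, Kraft's inequality IS satisfied.
A prefix code with these lengths CAN exist.

Kraft sum = 0.390625. Satisfied.


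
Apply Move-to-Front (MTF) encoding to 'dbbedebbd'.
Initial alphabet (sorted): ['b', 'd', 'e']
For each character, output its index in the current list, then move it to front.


MTF encoding:
'd': index 1 in ['b', 'd', 'e'] -> ['d', 'b', 'e']
'b': index 1 in ['d', 'b', 'e'] -> ['b', 'd', 'e']
'b': index 0 in ['b', 'd', 'e'] -> ['b', 'd', 'e']
'e': index 2 in ['b', 'd', 'e'] -> ['e', 'b', 'd']
'd': index 2 in ['e', 'b', 'd'] -> ['d', 'e', 'b']
'e': index 1 in ['d', 'e', 'b'] -> ['e', 'd', 'b']
'b': index 2 in ['e', 'd', 'b'] -> ['b', 'e', 'd']
'b': index 0 in ['b', 'e', 'd'] -> ['b', 'e', 'd']
'd': index 2 in ['b', 'e', 'd'] -> ['d', 'b', 'e']


Output: [1, 1, 0, 2, 2, 1, 2, 0, 2]


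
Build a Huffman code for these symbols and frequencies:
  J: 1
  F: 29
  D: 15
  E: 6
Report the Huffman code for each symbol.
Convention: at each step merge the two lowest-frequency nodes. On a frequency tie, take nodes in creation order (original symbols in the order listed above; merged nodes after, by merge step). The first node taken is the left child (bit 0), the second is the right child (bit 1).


Huffman tree construction:
Step 1: Merge J(1) + E(6) = 7
Step 2: Merge (J+E)(7) + D(15) = 22
Step 3: Merge ((J+E)+D)(22) + F(29) = 51
Read each symbol's code off the tree from the root (left child = 0, right child = 1).

Codes:
  J: 000 (length 3)
  F: 1 (length 1)
  D: 01 (length 2)
  E: 001 (length 3)
Average code length: 80/51 = 1.5686 bits/symbol


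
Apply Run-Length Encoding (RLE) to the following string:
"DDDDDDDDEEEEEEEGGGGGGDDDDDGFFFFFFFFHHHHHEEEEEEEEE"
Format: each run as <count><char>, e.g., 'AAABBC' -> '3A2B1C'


Scanning runs left to right:
  i=0: run of 'D' x 8 -> '8D'
  i=8: run of 'E' x 7 -> '7E'
  i=15: run of 'G' x 6 -> '6G'
  i=21: run of 'D' x 5 -> '5D'
  i=26: run of 'G' x 1 -> '1G'
  i=27: run of 'F' x 8 -> '8F'
  i=35: run of 'H' x 5 -> '5H'
  i=40: run of 'E' x 9 -> '9E'

RLE = 8D7E6G5D1G8F5H9E


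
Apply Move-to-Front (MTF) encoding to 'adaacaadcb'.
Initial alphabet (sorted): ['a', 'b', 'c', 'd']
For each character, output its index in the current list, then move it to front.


MTF encoding:
'a': index 0 in ['a', 'b', 'c', 'd'] -> ['a', 'b', 'c', 'd']
'd': index 3 in ['a', 'b', 'c', 'd'] -> ['d', 'a', 'b', 'c']
'a': index 1 in ['d', 'a', 'b', 'c'] -> ['a', 'd', 'b', 'c']
'a': index 0 in ['a', 'd', 'b', 'c'] -> ['a', 'd', 'b', 'c']
'c': index 3 in ['a', 'd', 'b', 'c'] -> ['c', 'a', 'd', 'b']
'a': index 1 in ['c', 'a', 'd', 'b'] -> ['a', 'c', 'd', 'b']
'a': index 0 in ['a', 'c', 'd', 'b'] -> ['a', 'c', 'd', 'b']
'd': index 2 in ['a', 'c', 'd', 'b'] -> ['d', 'a', 'c', 'b']
'c': index 2 in ['d', 'a', 'c', 'b'] -> ['c', 'd', 'a', 'b']
'b': index 3 in ['c', 'd', 'a', 'b'] -> ['b', 'c', 'd', 'a']


Output: [0, 3, 1, 0, 3, 1, 0, 2, 2, 3]


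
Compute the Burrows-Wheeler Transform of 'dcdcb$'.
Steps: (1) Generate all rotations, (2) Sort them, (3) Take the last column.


Rotations (sorted):
  0: $dcdcb -> last char: b
  1: b$dcdc -> last char: c
  2: cb$dcd -> last char: d
  3: cdcb$d -> last char: d
  4: dcb$dc -> last char: c
  5: dcdcb$ -> last char: $


BWT = bcddc$


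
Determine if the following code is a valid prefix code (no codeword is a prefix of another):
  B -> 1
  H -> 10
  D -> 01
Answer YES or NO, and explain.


Checking each pair (does one codeword prefix another?):
  B='1' vs H='10': prefix -- VIOLATION

NO -- this is NOT a valid prefix code. B (1) is a prefix of H (10).


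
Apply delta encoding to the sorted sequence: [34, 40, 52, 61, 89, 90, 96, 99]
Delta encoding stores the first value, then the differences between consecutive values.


First value: 34
Deltas:
  40 - 34 = 6
  52 - 40 = 12
  61 - 52 = 9
  89 - 61 = 28
  90 - 89 = 1
  96 - 90 = 6
  99 - 96 = 3


Delta encoded: [34, 6, 12, 9, 28, 1, 6, 3]


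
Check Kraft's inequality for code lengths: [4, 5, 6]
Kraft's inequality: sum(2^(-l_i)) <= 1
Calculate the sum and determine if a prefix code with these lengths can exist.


Sum = 2^(-4) + 2^(-5) + 2^(-6)
    = 0.0625 + 0.03125 + 0.015625
    = 7/64 = 0.109375
Since 0.109375 <= 1, Kraft's inequality IS satisfied.
A prefix code with these lengths CAN exist.

Kraft sum = 0.109375. Satisfied.


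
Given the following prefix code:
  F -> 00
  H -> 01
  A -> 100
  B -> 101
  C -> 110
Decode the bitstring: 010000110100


Decoding step by step:
Bits 01 -> H
Bits 00 -> F
Bits 00 -> F
Bits 110 -> C
Bits 100 -> A


Decoded message: HFFCA


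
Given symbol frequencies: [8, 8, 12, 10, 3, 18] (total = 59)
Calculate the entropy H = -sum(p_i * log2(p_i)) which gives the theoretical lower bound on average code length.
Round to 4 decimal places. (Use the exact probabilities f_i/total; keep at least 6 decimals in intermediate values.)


Per-symbol terms -p_i * log2(p_i) with p_i = f_i/59:
  p = 8/59 = 0.135593: log2(p) = -2.882643, -p*log2(p) = 0.390867
  p = 8/59 = 0.135593: log2(p) = -2.882643, -p*log2(p) = 0.390867
  p = 12/59 = 0.203390: log2(p) = -2.297681, -p*log2(p) = 0.467325
  p = 10/59 = 0.169492: log2(p) = -2.560715, -p*log2(p) = 0.434019
  p = 3/59 = 0.050847: log2(p) = -4.297681, -p*log2(p) = 0.218526
  p = 18/59 = 0.305085: log2(p) = -1.712718, -p*log2(p) = 0.522524
H = 0.390867 + 0.390867 + 0.467325 + 0.434019 + 0.218526 + 0.522524 = 2.424128

H = 2.4241 bits/symbol


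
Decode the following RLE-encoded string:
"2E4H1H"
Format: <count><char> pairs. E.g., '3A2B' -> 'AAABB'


Expanding each <count><char> pair:
  2E -> 'EE'
  4H -> 'HHHH'
  1H -> 'H'

Decoded = EEHHHHH


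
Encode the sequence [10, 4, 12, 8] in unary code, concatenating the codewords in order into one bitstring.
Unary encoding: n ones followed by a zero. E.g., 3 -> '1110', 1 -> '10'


Encode each number as n ones followed by a terminating 0:
  10 -> 11111111110 (11 bits)
  4 -> 11110 (5 bits)
  12 -> 1111111111110 (13 bits)
  8 -> 111111110 (9 bits)
Total length = 11 + 5 + 13 + 9 = 38 bits.

Unary([10, 4, 12, 8]) = 11111111110111101111111111110111111110 (38 bits)


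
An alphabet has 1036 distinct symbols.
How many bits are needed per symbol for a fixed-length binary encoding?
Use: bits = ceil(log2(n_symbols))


log2(1036) = 10.0168
Bracket: 2^10 = 1024 < 1036 <= 2^11 = 2048
So ceil(log2(1036)) = 11

bits = ceil(log2(1036)) = ceil(10.0168) = 11 bits


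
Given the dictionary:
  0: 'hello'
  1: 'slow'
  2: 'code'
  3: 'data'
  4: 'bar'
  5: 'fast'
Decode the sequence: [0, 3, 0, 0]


Look up each index in the dictionary:
  0 -> 'hello'
  3 -> 'data'
  0 -> 'hello'
  0 -> 'hello'

Decoded: "hello data hello hello"


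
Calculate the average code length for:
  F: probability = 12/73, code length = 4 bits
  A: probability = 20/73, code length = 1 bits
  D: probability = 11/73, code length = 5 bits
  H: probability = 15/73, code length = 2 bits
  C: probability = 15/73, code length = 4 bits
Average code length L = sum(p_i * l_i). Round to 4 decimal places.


Weighted contributions p_i * l_i:
  F: (12/73) * 4 = 48/73
  A: (20/73) * 1 = 20/73
  D: (11/73) * 5 = 55/73
  H: (15/73) * 2 = 30/73
  C: (15/73) * 4 = 60/73
Sum = (48 + 20 + 55 + 30 + 60)/73 = 213/73

L = 213/73 = 2.9178 bits/symbol


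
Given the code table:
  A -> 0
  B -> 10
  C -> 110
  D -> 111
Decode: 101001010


Decoding:
10 -> B
10 -> B
0 -> A
10 -> B
10 -> B


Result: BBABB


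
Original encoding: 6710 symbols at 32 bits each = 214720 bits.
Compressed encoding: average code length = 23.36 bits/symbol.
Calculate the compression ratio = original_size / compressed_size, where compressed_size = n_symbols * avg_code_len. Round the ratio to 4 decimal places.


original_size = n_symbols * orig_bits = 6710 * 32 = 214720 bits
compressed_size = n_symbols * avg_code_len = 6710 * 23.36 = 156745.6 bits
ratio = original_size / compressed_size = 214720 / 156745.6 = 1.3699

Compression ratio = 1.3699


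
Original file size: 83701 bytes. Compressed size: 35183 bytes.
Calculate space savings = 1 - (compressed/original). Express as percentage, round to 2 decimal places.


ratio = compressed/original = 35183/83701 = 0.420341
savings = 1 - ratio = 1 - 0.420341 = 0.579659
as a percentage: 0.579659 * 100 = 57.97%

Space savings = 1 - 35183/83701 = 57.97%


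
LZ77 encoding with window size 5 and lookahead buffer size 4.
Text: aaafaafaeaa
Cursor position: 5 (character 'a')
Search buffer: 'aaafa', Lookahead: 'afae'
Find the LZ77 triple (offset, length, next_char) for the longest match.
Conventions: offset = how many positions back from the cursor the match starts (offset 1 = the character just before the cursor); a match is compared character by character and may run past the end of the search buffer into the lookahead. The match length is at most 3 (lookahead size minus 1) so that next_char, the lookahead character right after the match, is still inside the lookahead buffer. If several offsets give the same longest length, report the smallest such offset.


Try each offset into the search buffer:
  offset=1 (pos 4, char 'a'): match length 1
  offset=2 (pos 3, char 'f'): match length 0
  offset=3 (pos 2, char 'a'): match length 3
  offset=4 (pos 1, char 'a'): match length 1
  offset=5 (pos 0, char 'a'): match length 1
Longest match has length 3 at offset 3.
next_char = character at position 5 + 3 = 8 -> 'e'

Best match: offset=3, length=3 (matching 'afa' starting at position 2)
LZ77 triple: (3, 3, 'e')


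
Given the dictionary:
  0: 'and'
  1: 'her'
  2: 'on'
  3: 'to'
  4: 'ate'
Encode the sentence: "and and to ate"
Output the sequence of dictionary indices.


Look up each word in the dictionary:
  'and' -> 0
  'and' -> 0
  'to' -> 3
  'ate' -> 4

Encoded: [0, 0, 3, 4]


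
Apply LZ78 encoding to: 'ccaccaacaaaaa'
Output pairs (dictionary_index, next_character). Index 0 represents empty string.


LZ78 encoding steps:
Dictionary: {0: ''}
Step 1: w='' (idx 0), next='c' -> output (0, 'c'), add 'c' as idx 1
Step 2: w='c' (idx 1), next='a' -> output (1, 'a'), add 'ca' as idx 2
Step 3: w='c' (idx 1), next='c' -> output (1, 'c'), add 'cc' as idx 3
Step 4: w='' (idx 0), next='a' -> output (0, 'a'), add 'a' as idx 4
Step 5: w='a' (idx 4), next='c' -> output (4, 'c'), add 'ac' as idx 5
Step 6: w='a' (idx 4), next='a' -> output (4, 'a'), add 'aa' as idx 6
Step 7: w='aa' (idx 6), next='a' -> output (6, 'a'), add 'aaa' as idx 7


Encoded: [(0, 'c'), (1, 'a'), (1, 'c'), (0, 'a'), (4, 'c'), (4, 'a'), (6, 'a')]
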